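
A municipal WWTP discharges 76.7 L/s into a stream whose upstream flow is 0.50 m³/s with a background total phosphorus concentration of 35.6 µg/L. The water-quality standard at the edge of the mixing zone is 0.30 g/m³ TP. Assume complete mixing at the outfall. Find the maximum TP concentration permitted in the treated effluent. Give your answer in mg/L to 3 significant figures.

76.7 L/s = 0.0767 m³/s.
35.6 µg/L = 0.0356 mg/L.
Mass balance: 0.3·0.5767 = 0.0767·Cₑ + 0.5·0.0356.
Cₑ = (0.173 − 0.0178) / 0.0767 = 2.024 mg/L.

2.02 mg/L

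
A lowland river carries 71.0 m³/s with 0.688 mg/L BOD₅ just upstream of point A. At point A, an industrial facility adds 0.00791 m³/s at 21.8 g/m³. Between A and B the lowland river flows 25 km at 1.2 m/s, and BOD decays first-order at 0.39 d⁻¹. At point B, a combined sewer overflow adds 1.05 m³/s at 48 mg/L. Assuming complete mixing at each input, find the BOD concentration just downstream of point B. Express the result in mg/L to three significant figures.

After input A: C = (71·0.688 + 0.00791·21.8) / 71.01 = 0.6904 mg/L.
Over the 25 km reach to input B (t = 2.083e+04 s = 0.2411 d), decay gives C = 0.6904·exp(−0.39·0.2411) = 0.6284 mg/L.
After input B: C = (71.01·0.6284 + 1.05·48) / 72.06 = 1.319 mg/L.

1.32 mg/L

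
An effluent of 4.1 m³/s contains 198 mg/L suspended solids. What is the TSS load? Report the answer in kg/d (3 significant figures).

Mass flux = Q·C = 4.1 m³/s × 198 g/m³ = 811.8 g/s.
= 811.8 g/s × 86.4 = 7.014e+04 kg/d.

70100 kg/d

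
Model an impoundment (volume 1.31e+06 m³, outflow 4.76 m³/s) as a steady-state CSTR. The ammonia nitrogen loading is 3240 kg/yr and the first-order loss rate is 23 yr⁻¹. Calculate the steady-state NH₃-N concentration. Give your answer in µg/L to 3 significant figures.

18.0 µg/L

Outflow Q = 4.76 m³/s × 3.156e+07 s/yr = 1.502e+08 m³/yr.
Steady-state CSTR mass balance: W = Q·C + k·V·C, so C = W/(Q + kV).
Q + kV = 1.502e+08 + 23·1.31e+06 = 1.803e+08 m³/yr.
C = 3240/1.803e+08 = 1.797e-05 kg/m³ = 0.01797 mg/L = 17.97 µg/L.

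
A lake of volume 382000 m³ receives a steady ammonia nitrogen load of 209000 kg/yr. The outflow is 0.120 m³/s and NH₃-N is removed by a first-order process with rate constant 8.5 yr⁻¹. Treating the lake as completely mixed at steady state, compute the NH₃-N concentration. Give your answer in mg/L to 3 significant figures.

Outflow Q = 0.120 m³/s × 3.156e+07 s/yr = 3.787e+06 m³/yr.
Steady-state CSTR mass balance: W = Q·C + k·V·C, so C = W/(Q + kV).
Q + kV = 3.787e+06 + 8.5·382000 = 7.034e+06 m³/yr.
C = 209000/7.034e+06 = 0.02971 kg/m³ = 29.71 mg/L.

29.7 mg/L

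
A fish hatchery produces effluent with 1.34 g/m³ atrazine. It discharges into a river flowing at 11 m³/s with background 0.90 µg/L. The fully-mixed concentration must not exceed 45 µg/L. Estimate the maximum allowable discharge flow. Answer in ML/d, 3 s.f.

32.4 ML/d

0.90 µg/L = 0.0009 mg/L.
45 µg/L = 0.045 mg/L.
Mass balance at complete mixing: C_std·(Q_w + Q_r) = Q_w·C_e + Q_r·C_b.
Rearranging, Q_w = Q_r·(C_std − C_b)/(C_e − C_std) = 11·(0.045 − 0.0009) / (1.34 − 0.045) = 0.3746 m³/s.
= 32.36 ML/d.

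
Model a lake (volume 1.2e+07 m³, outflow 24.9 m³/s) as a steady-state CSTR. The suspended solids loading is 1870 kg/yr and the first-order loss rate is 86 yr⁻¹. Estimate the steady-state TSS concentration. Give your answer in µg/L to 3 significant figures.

Outflow Q = 24.9 m³/s × 3.156e+07 s/yr = 7.858e+08 m³/yr.
Steady-state CSTR mass balance: W = Q·C + k·V·C, so C = W/(Q + kV).
Q + kV = 7.858e+08 + 86·1.2e+07 = 1.818e+09 m³/yr.
C = 1870/1.818e+09 = 1.029e-06 kg/m³ = 0.001029 mg/L = 1.029 µg/L.

1.03 µg/L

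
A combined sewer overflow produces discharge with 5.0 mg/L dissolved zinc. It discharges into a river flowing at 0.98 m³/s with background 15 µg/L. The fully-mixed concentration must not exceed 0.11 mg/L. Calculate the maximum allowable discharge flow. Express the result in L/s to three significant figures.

15 µg/L = 0.015 mg/L.
Mass balance at complete mixing: C_std·(Q_w + Q_r) = Q_w·C_e + Q_r·C_b.
Rearranging, Q_w = Q_r·(C_std − C_b)/(C_e − C_std) = 0.98·(0.11 − 0.015) / (5 − 0.11) = 0.01904 m³/s.
= 19.04 L/s.

19.0 L/s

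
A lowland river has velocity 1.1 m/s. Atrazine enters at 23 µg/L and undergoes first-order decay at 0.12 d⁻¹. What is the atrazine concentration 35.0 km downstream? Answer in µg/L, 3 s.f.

Travel time t = 35.0 km / 1.1 m/s = 3.5e+04/1.1 = 3.182e+04 s = 0.3683 d.
First-order decay: C = 23·exp(−0.12·0.3683) = 23·0.9568 = 22.01 µg/L.

22.0 µg/L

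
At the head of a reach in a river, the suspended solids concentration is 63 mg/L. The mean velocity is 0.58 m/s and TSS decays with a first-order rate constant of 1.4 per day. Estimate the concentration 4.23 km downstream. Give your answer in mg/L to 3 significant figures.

56.0 mg/L

Travel time t = 4.23 km / 0.58 m/s = 4230/0.58 = 7293 s = 0.08441 d.
First-order decay: C = 63·exp(−1.4·0.08441) = 63·0.8885 = 55.98 mg/L.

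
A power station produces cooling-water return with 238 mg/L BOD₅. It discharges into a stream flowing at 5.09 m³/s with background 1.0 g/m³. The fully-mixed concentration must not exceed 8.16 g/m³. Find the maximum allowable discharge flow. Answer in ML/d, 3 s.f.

Mass balance at complete mixing: C_std·(Q_w + Q_r) = Q_w·C_e + Q_r·C_b.
Rearranging, Q_w = Q_r·(C_std − C_b)/(C_e − C_std) = 5.09·(8.16 − 1) / (238 − 8.16) = 0.1586 m³/s.
= 13.7 ML/d.

13.7 ML/d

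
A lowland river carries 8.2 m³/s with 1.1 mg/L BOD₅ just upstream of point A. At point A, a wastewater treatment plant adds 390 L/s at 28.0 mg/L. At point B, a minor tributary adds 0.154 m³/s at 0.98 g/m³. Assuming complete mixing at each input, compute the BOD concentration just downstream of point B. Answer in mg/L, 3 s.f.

2.30 mg/L

390 L/s = 0.39 m³/s.
After input A: C = (8.2·1.1 + 0.39·28) / 8.59 = 2.321 mg/L.
After input B: C = (8.59·2.321 + 0.154·0.98) / 8.744 = 2.298 mg/L.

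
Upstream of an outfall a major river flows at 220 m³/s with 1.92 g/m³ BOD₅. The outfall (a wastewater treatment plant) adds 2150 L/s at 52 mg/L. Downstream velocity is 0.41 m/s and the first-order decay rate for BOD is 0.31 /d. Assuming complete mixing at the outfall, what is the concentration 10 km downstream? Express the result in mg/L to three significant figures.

2.20 mg/L

2150 L/s = 2.15 m³/s.
After complete mixing, C₀ = (2.15·52 + 220·1.92) / 222.2 = 2.405 mg/L.
Travel time t = 1e+04 m / 0.41 m/s = 2.439e+04 s = 0.2823 d.
C = 2.405·exp(−0.31·0.2823) = 2.405·0.9162 = 2.203 mg/L.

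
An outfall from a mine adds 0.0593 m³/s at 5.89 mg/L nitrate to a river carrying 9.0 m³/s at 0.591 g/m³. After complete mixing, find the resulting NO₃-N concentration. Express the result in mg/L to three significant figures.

0.626 mg/L

Conservation of mass across the mixing zone: C = (0.0593·5.89 + 9·0.591) / (0.0593 + 9) = 5.668/9.059 = 0.6257 mg/L.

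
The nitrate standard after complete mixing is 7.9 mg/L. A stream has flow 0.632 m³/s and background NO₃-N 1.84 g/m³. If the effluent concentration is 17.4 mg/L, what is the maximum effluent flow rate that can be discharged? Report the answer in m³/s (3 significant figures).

Mass balance at complete mixing: C_std·(Q_w + Q_r) = Q_w·C_e + Q_r·C_b.
Rearranging, Q_w = Q_r·(C_std − C_b)/(C_e − C_std) = 0.632·(7.9 − 1.84) / (17.4 − 7.9) = 0.4031 m³/s.

0.403 m³/s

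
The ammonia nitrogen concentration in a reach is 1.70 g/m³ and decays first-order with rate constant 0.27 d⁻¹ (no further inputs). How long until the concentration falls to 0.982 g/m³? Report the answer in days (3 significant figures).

t = ln(C₀/C)/k = ln(1.70/0.982)/0.27 = 0.5488/0.27 = 2.033 d.

2.03 d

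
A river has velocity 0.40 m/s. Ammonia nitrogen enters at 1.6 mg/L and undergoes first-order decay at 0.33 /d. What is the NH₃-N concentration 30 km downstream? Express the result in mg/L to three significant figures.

Travel time t = 30 km / 0.40 m/s = 3e+04/0.40 = 7.5e+04 s = 0.8681 d.
First-order decay: C = 1.6·exp(−0.33·0.8681) = 1.6·0.7509 = 1.201 mg/L.

1.20 mg/L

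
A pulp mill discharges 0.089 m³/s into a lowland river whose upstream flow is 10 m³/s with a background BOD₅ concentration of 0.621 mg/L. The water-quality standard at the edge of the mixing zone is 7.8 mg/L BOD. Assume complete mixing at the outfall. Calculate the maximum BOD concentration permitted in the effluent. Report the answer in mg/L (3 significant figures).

814 mg/L

Mass balance: 7.8·10.09 = 0.089·Cₑ + 10·0.621.
Cₑ = (78.69 − 6.21) / 0.089 = 814.4 mg/L.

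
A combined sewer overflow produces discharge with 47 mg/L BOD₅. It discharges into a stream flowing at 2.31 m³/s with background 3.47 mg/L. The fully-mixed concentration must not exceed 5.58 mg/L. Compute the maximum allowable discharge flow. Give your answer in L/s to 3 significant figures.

Mass balance at complete mixing: C_std·(Q_w + Q_r) = Q_w·C_e + Q_r·C_b.
Rearranging, Q_w = Q_r·(C_std − C_b)/(C_e − C_std) = 2.31·(5.58 − 3.47) / (47 − 5.58) = 0.1177 m³/s.
= 117.7 L/s.

118 L/s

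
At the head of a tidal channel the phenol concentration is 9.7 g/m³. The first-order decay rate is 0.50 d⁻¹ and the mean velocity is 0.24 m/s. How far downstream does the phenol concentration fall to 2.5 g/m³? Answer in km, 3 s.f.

56.2 km

From C = C₀·e^(−kt), t = ln(C₀/C)/k = ln(9.7/2.5)/0.50 = 1.356/0.50 = 2.712 d.
Distance = v·t = 0.24 m/s × 2.343e+05 s = 5.623e+04 m = 56.23 km.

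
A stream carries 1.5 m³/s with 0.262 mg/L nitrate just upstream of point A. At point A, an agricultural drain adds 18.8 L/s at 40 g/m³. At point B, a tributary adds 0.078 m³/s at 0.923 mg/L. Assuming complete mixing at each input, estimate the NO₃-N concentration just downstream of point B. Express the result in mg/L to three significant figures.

0.762 mg/L

18.8 L/s = 0.0188 m³/s.
After input A: C = (1.5·0.262 + 0.0188·40) / 1.519 = 0.7539 mg/L.
After input B: C = (1.519·0.7539 + 0.078·0.923) / 1.597 = 0.7621 mg/L.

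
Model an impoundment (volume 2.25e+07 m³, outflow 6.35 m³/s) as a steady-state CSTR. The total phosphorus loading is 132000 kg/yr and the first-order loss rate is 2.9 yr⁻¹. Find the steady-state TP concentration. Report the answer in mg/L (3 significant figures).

0.497 mg/L

Outflow Q = 6.35 m³/s × 3.156e+07 s/yr = 2.004e+08 m³/yr.
Steady-state CSTR mass balance: W = Q·C + k·V·C, so C = W/(Q + kV).
Q + kV = 2.004e+08 + 2.9·2.25e+07 = 2.656e+08 m³/yr.
C = 132000/2.656e+08 = 0.0004969 kg/m³ = 0.4969 mg/L.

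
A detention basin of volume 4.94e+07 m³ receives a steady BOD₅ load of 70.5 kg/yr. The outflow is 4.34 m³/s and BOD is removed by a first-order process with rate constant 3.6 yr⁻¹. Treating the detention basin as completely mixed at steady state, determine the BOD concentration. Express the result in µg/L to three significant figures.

Outflow Q = 4.34 m³/s × 3.156e+07 s/yr = 1.37e+08 m³/yr.
Steady-state CSTR mass balance: W = Q·C + k·V·C, so C = W/(Q + kV).
Q + kV = 1.37e+08 + 3.6·4.94e+07 = 3.148e+08 m³/yr.
C = 70.5/3.148e+08 = 2.24e-07 kg/m³ = 0.000224 mg/L = 0.224 µg/L.

0.224 µg/L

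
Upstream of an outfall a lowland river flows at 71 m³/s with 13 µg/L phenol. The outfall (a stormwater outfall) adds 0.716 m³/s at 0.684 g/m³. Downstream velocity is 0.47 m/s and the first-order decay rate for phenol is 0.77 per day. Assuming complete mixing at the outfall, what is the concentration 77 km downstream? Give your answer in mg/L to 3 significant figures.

13 µg/L = 0.013 mg/L.
After complete mixing, C₀ = (0.716·0.684 + 71·0.013) / 71.72 = 0.0197 mg/L.
Travel time t = 7.7e+04 m / 0.47 m/s = 1.638e+05 s = 1.896 d.
C = 0.0197·exp(−0.77·1.896) = 0.0197·0.2322 = 0.004575 mg/L.

0.00457 mg/L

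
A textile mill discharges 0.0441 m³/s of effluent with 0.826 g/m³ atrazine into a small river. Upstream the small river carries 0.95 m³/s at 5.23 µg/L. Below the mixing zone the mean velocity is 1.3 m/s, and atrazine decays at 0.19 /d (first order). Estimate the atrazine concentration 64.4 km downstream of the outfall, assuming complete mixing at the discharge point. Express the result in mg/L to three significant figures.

5.23 µg/L = 0.00523 mg/L.
After complete mixing, C₀ = (0.0441·0.826 + 0.95·0.00523) / 0.9941 = 0.04164 mg/L.
Travel time t = 6.44e+04 m / 1.3 m/s = 4.954e+04 s = 0.5734 d.
C = 0.04164·exp(−0.19·0.5734) = 0.04164·0.8968 = 0.03734 mg/L.

0.0373 mg/L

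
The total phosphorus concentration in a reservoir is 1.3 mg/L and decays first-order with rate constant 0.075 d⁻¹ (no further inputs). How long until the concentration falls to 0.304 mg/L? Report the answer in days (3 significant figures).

t = ln(C₀/C)/k = ln(1.3/0.304)/0.075 = 1.453/0.075 = 19.37 d.

19.4 d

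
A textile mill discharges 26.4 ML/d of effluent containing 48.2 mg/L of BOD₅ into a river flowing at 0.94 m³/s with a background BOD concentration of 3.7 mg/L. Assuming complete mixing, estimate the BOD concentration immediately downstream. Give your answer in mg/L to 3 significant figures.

26.4 ML/d = 0.3056 m³/s.
By mass balance at complete mixing, C = (0.3056·48.2 + 0.94·3.7) / (0.3056 + 0.94) = 18.21/1.246 = 14.62 mg/L.

14.6 mg/L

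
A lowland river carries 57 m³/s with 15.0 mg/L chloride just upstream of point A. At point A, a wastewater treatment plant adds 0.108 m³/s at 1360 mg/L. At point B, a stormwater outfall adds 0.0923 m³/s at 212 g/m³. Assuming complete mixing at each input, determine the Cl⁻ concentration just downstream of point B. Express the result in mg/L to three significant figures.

17.9 mg/L

After input A: C = (57·15 + 0.108·1360) / 57.11 = 17.54 mg/L.
After input B: C = (57.11·17.54 + 0.0923·212) / 57.2 = 17.86 mg/L.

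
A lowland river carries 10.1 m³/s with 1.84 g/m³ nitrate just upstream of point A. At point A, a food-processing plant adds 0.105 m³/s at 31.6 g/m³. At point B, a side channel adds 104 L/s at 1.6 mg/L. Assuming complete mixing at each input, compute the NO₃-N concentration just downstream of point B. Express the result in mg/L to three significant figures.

2.14 mg/L

After input A: C = (10.1·1.84 + 0.105·31.6) / 10.21 = 2.146 mg/L.
104 L/s = 0.104 m³/s.
After input B: C = (10.21·2.146 + 0.104·1.6) / 10.31 = 2.141 mg/L.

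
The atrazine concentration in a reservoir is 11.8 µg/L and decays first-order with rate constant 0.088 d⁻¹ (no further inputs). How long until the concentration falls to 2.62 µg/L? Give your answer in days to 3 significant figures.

t = ln(C₀/C)/k = ln(11.8/2.62)/0.088 = 1.505/0.088 = 17.1 d.

17.1 d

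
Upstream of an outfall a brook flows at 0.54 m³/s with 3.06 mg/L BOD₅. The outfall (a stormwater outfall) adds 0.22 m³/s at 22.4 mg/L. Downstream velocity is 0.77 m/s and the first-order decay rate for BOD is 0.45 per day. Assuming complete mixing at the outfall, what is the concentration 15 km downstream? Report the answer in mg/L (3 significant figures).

7.82 mg/L

After complete mixing, C₀ = (0.22·22.4 + 0.54·3.06) / 0.76 = 8.658 mg/L.
Travel time t = 1.5e+04 m / 0.77 m/s = 1.948e+04 s = 0.2255 d.
C = 8.658·exp(−0.45·0.2255) = 8.658·0.9035 = 7.823 mg/L.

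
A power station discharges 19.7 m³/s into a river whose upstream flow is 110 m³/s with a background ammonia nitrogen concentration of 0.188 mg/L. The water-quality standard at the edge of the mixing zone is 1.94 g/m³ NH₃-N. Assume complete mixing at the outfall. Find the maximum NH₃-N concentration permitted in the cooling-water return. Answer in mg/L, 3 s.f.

Mass balance: 1.94·129.7 = 19.7·Cₑ + 110·0.188.
Cₑ = (251.6 − 20.68) / 19.7 = 11.72 mg/L.

11.7 mg/L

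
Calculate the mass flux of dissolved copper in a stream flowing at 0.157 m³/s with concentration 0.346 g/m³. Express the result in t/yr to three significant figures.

Mass flux = Q·C = 0.157 m³/s × 0.346 g/m³ = 0.05432 g/s.
= 0.05432 g/s × 31.56 = 1.714 t/yr.

1.71 t/yr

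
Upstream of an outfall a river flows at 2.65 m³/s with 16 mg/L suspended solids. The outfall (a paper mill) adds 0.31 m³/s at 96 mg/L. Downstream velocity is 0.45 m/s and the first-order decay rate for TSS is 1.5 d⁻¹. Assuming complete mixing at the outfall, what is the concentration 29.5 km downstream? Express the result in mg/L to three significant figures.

7.81 mg/L

After complete mixing, C₀ = (0.31·96 + 2.65·16) / 2.96 = 24.38 mg/L.
Travel time t = 2.95e+04 m / 0.45 m/s = 6.556e+04 s = 0.7587 d.
C = 24.38·exp(−1.5·0.7587) = 24.38·0.3204 = 7.811 mg/L.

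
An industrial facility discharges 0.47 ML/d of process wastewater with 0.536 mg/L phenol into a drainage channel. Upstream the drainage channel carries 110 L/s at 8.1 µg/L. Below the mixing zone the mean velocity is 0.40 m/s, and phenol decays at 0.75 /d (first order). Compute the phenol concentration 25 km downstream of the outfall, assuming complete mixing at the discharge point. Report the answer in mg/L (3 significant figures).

0.0192 mg/L

0.47 ML/d = 0.00544 m³/s.
110 L/s = 0.11 m³/s.
8.1 µg/L = 0.0081 mg/L.
After complete mixing, C₀ = (0.00544·0.536 + 0.11·0.0081) / 0.1154 = 0.03298 mg/L.
Travel time t = 2.5e+04 m / 0.40 m/s = 6.25e+04 s = 0.7234 d.
C = 0.03298·exp(−0.75·0.7234) = 0.03298·0.5813 = 0.01917 mg/L.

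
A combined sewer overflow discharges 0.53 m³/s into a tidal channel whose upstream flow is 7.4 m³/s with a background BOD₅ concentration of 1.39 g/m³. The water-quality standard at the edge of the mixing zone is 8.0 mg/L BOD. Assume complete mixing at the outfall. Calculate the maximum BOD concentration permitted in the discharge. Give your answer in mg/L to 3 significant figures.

Mass balance: 8·7.93 = 0.53·Cₑ + 7.4·1.39.
Cₑ = (63.44 − 10.29) / 0.53 = 100.3 mg/L.

100 mg/L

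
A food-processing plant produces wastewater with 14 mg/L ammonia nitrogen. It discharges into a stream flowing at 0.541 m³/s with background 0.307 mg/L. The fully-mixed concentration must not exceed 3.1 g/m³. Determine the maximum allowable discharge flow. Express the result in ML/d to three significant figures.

Mass balance at complete mixing: C_std·(Q_w + Q_r) = Q_w·C_e + Q_r·C_b.
Rearranging, Q_w = Q_r·(C_std − C_b)/(C_e − C_std) = 0.541·(3.1 − 0.307) / (14 − 3.1) = 0.1386 m³/s.
= 11.98 ML/d.

12.0 ML/d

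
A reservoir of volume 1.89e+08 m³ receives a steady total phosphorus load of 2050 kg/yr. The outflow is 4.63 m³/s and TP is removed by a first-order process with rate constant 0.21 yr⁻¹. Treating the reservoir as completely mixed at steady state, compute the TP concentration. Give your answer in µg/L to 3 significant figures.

Outflow Q = 4.63 m³/s × 3.156e+07 s/yr = 1.461e+08 m³/yr.
Steady-state CSTR mass balance: W = Q·C + k·V·C, so C = W/(Q + kV).
Q + kV = 1.461e+08 + 0.21·1.89e+08 = 1.858e+08 m³/yr.
C = 2050/1.858e+08 = 1.103e-05 kg/m³ = 0.01103 mg/L = 11.03 µg/L.

11.0 µg/L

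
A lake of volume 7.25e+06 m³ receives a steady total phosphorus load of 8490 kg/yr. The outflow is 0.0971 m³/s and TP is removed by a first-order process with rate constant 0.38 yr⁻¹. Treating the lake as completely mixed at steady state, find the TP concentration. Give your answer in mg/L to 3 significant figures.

1.46 mg/L

Outflow Q = 0.0971 m³/s × 3.156e+07 s/yr = 3.064e+06 m³/yr.
Steady-state CSTR mass balance: W = Q·C + k·V·C, so C = W/(Q + kV).
Q + kV = 3.064e+06 + 0.38·7.25e+06 = 5.819e+06 m³/yr.
C = 8490/5.819e+06 = 0.001459 kg/m³ = 1.459 mg/L.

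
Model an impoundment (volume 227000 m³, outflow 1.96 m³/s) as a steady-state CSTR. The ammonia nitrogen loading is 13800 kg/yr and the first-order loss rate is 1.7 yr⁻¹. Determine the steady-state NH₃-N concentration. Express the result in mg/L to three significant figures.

Outflow Q = 1.96 m³/s × 3.156e+07 s/yr = 6.185e+07 m³/yr.
Steady-state CSTR mass balance: W = Q·C + k·V·C, so C = W/(Q + kV).
Q + kV = 6.185e+07 + 1.7·227000 = 6.224e+07 m³/yr.
C = 13800/6.224e+07 = 0.0002217 kg/m³ = 0.2217 mg/L.

0.222 mg/L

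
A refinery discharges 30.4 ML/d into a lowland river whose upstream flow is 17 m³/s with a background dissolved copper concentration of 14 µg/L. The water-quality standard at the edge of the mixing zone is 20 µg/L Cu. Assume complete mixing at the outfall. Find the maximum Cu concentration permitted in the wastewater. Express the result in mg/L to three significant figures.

30.4 ML/d = 0.3519 m³/s.
14 µg/L = 0.014 mg/L.
20 µg/L = 0.02 mg/L.
Mass balance: 0.02·17.35 = 0.3519·Cₑ + 17·0.014.
Cₑ = (0.347 − 0.238) / 0.3519 = 0.3099 mg/L.

0.310 mg/L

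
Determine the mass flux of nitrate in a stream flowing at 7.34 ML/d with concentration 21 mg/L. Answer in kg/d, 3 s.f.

7.34 ML/d = 0.08495 m³/s.
Mass flux = Q·C = 0.08495 m³/s × 21 g/m³ = 1.784 g/s.
= 1.784 g/s × 86.4 = 154.1 kg/d.

154 kg/d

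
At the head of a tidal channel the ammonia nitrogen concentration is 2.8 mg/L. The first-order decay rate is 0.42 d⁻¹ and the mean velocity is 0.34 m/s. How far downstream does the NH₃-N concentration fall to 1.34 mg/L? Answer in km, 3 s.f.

51.5 km

From C = C₀·e^(−kt), t = ln(C₀/C)/k = ln(2.8/1.34)/0.42 = 0.7369/0.42 = 1.755 d.
Distance = v·t = 0.34 m/s × 1.516e+05 s = 5.154e+04 m = 51.54 km.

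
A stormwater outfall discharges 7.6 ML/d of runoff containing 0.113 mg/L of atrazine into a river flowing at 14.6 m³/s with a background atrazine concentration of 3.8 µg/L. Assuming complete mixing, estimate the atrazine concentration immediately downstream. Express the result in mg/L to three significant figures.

0.00445 mg/L

7.6 ML/d = 0.08796 m³/s.
3.8 µg/L = 0.0038 mg/L.
By mass balance at complete mixing, C = (0.08796·0.113 + 14.6·0.0038) / (0.08796 + 14.6) = 0.06542/14.69 = 0.004454 mg/L.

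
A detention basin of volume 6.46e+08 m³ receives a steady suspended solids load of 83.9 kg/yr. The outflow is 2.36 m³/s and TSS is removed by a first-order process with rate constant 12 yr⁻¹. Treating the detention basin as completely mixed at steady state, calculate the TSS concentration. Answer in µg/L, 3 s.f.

Outflow Q = 2.36 m³/s × 3.156e+07 s/yr = 7.448e+07 m³/yr.
Steady-state CSTR mass balance: W = Q·C + k·V·C, so C = W/(Q + kV).
Q + kV = 7.448e+07 + 12·6.46e+08 = 7.826e+09 m³/yr.
C = 83.9/7.826e+09 = 1.072e-08 kg/m³ = 1.072e-05 mg/L = 0.01072 µg/L.

0.0107 µg/L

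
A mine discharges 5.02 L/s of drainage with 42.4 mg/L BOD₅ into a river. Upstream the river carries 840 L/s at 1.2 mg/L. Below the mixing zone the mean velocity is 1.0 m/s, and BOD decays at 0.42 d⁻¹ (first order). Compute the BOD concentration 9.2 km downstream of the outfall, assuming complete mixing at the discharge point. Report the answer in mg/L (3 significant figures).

5.02 L/s = 0.00502 m³/s.
840 L/s = 0.84 m³/s.
After complete mixing, C₀ = (0.00502·42.4 + 0.84·1.2) / 0.845 = 1.445 mg/L.
Travel time t = 9200 m / 1.0 m/s = 9200 s = 0.1065 d.
C = 1.445·exp(−0.42·0.1065) = 1.445·0.9563 = 1.382 mg/L.

1.38 mg/L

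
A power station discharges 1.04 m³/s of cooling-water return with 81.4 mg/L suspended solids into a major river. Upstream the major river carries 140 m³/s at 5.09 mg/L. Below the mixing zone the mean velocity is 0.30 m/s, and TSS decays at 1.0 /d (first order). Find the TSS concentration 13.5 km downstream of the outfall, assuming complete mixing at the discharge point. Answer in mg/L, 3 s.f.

3.36 mg/L

After complete mixing, C₀ = (1.04·81.4 + 140·5.09) / 141 = 5.653 mg/L.
Travel time t = 1.35e+04 m / 0.30 m/s = 4.5e+04 s = 0.5208 d.
C = 5.653·exp(−1.0·0.5208) = 5.653·0.594 = 3.358 mg/L.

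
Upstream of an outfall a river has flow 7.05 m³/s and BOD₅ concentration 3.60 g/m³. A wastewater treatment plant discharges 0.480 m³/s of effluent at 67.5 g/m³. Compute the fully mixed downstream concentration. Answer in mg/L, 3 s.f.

7.67 mg/L

Flow-weighted mixing gives C = (0.48·67.5 + 7.05·3.6) / (0.48 + 7.05) = 57.78/7.53 = 7.673 mg/L.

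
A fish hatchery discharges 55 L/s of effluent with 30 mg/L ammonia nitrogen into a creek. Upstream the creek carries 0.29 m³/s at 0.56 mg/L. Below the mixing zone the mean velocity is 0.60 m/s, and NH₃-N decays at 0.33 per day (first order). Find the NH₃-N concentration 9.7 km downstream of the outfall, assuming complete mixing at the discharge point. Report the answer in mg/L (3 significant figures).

55 L/s = 0.055 m³/s.
After complete mixing, C₀ = (0.055·30 + 0.29·0.56) / 0.345 = 5.253 mg/L.
Travel time t = 9700 m / 0.60 m/s = 1.617e+04 s = 0.1871 d.
C = 5.253·exp(−0.33·0.1871) = 5.253·0.9401 = 4.939 mg/L.

4.94 mg/L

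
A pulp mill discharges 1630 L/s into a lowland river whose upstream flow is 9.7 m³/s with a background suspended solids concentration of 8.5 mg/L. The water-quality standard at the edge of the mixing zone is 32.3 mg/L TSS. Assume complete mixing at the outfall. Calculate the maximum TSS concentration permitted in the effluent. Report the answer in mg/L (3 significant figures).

1630 L/s = 1.63 m³/s.
Mass balance: 32.3·11.33 = 1.63·Cₑ + 9.7·8.5.
Cₑ = (366 − 82.45) / 1.63 = 173.9 mg/L.

174 mg/L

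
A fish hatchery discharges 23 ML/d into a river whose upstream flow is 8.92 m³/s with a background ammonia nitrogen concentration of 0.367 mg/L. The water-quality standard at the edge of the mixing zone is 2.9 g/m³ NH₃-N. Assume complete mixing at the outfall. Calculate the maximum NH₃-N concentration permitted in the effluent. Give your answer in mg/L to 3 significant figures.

23 ML/d = 0.2662 m³/s.
Mass balance: 2.9·9.186 = 0.2662·Cₑ + 8.92·0.367.
Cₑ = (26.64 − 3.274) / 0.2662 = 87.78 mg/L.

87.8 mg/L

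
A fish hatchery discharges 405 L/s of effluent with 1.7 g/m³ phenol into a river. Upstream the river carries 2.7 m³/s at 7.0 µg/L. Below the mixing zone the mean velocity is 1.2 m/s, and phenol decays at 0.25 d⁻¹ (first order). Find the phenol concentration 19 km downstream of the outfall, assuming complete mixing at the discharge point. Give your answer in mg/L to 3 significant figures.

0.218 mg/L

405 L/s = 0.405 m³/s.
7.0 µg/L = 0.007 mg/L.
After complete mixing, C₀ = (0.405·1.7 + 2.7·0.007) / 3.105 = 0.2278 mg/L.
Travel time t = 1.9e+04 m / 1.2 m/s = 1.583e+04 s = 0.1833 d.
C = 0.2278·exp(−0.25·0.1833) = 0.2278·0.9552 = 0.2176 mg/L.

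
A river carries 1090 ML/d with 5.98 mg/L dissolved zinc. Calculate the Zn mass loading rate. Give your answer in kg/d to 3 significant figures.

6520 kg/d

1090 ML/d = 12.62 m³/s.
Mass flux = Q·C = 12.62 m³/s × 5.98 g/m³ = 75.44 g/s.
= 75.44 g/s × 86.4 = 6518 kg/d.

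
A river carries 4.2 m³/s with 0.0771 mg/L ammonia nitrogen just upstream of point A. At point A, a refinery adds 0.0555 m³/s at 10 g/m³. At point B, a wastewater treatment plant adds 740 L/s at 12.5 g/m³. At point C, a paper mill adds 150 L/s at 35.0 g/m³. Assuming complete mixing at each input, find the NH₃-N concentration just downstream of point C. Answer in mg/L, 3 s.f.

2.99 mg/L

After input A: C = (4.2·0.0771 + 0.0555·10) / 4.256 = 0.2065 mg/L.
740 L/s = 0.74 m³/s.
After input B: C = (4.256·0.2065 + 0.74·12.5) / 4.996 = 2.028 mg/L.
150 L/s = 0.15 m³/s.
After input C: C = (4.996·2.028 + 0.15·35) / 5.146 = 2.989 mg/L.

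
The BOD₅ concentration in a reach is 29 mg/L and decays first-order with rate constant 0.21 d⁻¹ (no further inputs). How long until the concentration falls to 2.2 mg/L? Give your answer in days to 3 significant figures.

12.3 d

t = ln(C₀/C)/k = ln(29/2.2)/0.21 = 2.579/0.21 = 12.28 d.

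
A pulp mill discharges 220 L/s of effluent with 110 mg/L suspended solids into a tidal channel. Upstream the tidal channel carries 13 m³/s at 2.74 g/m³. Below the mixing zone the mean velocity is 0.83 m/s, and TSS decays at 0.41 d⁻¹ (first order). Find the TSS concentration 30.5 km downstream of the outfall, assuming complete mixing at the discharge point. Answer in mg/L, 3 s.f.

220 L/s = 0.22 m³/s.
After complete mixing, C₀ = (0.22·110 + 13·2.74) / 13.22 = 4.525 mg/L.
Travel time t = 3.05e+04 m / 0.83 m/s = 3.675e+04 s = 0.4253 d.
C = 4.525·exp(−0.41·0.4253) = 4.525·0.84 = 3.801 mg/L.

3.80 mg/L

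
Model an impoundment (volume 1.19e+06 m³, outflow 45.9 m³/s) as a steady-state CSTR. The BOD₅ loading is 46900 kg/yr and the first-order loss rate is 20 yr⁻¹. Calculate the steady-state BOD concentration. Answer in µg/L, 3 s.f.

31.9 µg/L

Outflow Q = 45.9 m³/s × 3.156e+07 s/yr = 1.448e+09 m³/yr.
Steady-state CSTR mass balance: W = Q·C + k·V·C, so C = W/(Q + kV).
Q + kV = 1.448e+09 + 20·1.19e+06 = 1.472e+09 m³/yr.
C = 46900/1.472e+09 = 3.186e-05 kg/m³ = 0.03186 mg/L = 31.86 µg/L.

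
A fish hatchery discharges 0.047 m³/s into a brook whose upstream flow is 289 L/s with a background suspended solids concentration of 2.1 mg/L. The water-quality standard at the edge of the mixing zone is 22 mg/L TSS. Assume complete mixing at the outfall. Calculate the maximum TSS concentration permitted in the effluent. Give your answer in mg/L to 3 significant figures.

289 L/s = 0.289 m³/s.
Mass balance: 22·0.336 = 0.047·Cₑ + 0.289·2.1.
Cₑ = (7.392 − 0.6069) / 0.047 = 144.4 mg/L.

144 mg/L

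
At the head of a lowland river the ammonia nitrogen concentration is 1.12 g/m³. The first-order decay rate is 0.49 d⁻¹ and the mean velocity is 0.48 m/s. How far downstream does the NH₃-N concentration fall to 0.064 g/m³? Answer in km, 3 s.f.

From C = C₀·e^(−kt), t = ln(C₀/C)/k = ln(1.12/0.064)/0.49 = 2.862/0.49 = 5.841 d.
Distance = v·t = 0.48 m/s × 5.047e+05 s = 2.422e+05 m = 242.2 km.

242 km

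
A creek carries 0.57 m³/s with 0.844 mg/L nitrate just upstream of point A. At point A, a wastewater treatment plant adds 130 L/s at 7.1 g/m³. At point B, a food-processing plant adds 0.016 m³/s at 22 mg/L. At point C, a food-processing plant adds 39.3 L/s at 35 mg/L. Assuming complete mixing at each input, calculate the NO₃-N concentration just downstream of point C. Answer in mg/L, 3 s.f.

130 L/s = 0.13 m³/s.
After input A: C = (0.57·0.844 + 0.13·7.1) / 0.7 = 2.006 mg/L.
After input B: C = (0.7·2.006 + 0.016·22) / 0.716 = 2.453 mg/L.
39.3 L/s = 0.0393 m³/s.
After input C: C = (0.716·2.453 + 0.0393·35) / 0.7553 = 4.146 mg/L.

4.15 mg/L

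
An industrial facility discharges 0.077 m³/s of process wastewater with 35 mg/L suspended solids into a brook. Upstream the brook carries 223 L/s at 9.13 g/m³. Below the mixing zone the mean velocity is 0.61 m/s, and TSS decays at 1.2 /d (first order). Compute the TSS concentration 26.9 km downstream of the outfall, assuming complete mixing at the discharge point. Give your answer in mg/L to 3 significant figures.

8.55 mg/L

223 L/s = 0.223 m³/s.
After complete mixing, C₀ = (0.077·35 + 0.223·9.13) / 0.3 = 15.77 mg/L.
Travel time t = 2.69e+04 m / 0.61 m/s = 4.41e+04 s = 0.5104 d.
C = 15.77·exp(−1.2·0.5104) = 15.77·0.542 = 8.547 mg/L.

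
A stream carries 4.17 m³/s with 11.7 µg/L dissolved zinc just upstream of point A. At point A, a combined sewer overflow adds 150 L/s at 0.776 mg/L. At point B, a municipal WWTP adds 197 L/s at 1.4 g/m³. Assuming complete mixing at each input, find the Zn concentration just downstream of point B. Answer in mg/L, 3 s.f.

11.7 µg/L = 0.0117 mg/L.
150 L/s = 0.15 m³/s.
After input A: C = (4.17·0.0117 + 0.15·0.776) / 4.32 = 0.03824 mg/L.
197 L/s = 0.197 m³/s.
After input B: C = (4.32·0.03824 + 0.197·1.4) / 4.517 = 0.09763 mg/L.

0.0976 mg/L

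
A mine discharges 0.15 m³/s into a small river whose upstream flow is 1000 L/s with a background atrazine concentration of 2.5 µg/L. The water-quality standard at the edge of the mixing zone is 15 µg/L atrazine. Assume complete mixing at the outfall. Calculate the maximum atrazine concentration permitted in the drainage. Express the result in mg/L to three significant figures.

0.0983 mg/L

1000 L/s = 1 m³/s.
2.5 µg/L = 0.0025 mg/L.
15 µg/L = 0.015 mg/L.
Mass balance: 0.015·1.15 = 0.15·Cₑ + 1·0.0025.
Cₑ = (0.01725 − 0.0025) / 0.15 = 0.09833 mg/L.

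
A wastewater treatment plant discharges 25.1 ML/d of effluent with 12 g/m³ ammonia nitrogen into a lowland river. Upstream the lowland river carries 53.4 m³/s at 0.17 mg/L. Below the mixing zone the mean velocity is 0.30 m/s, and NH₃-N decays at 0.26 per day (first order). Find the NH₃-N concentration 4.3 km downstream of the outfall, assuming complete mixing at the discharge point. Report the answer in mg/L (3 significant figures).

25.1 ML/d = 0.2905 m³/s.
After complete mixing, C₀ = (0.2905·12 + 53.4·0.17) / 53.69 = 0.234 mg/L.
Travel time t = 4300 m / 0.30 m/s = 1.433e+04 s = 0.1659 d.
C = 0.234·exp(−0.26·0.1659) = 0.234·0.9578 = 0.2241 mg/L.

0.224 mg/L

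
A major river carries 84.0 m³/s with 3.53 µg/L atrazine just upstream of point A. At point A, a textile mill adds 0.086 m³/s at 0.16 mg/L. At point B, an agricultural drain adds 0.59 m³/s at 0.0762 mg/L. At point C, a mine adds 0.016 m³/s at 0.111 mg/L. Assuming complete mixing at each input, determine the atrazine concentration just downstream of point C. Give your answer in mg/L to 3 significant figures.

0.00422 mg/L

3.53 µg/L = 0.00353 mg/L.
After input A: C = (84·0.00353 + 0.086·0.16) / 84.09 = 0.00369 mg/L.
After input B: C = (84.09·0.00369 + 0.59·0.0762) / 84.68 = 0.004195 mg/L.
After input C: C = (84.68·0.004195 + 0.016·0.111) / 84.69 = 0.004215 mg/L.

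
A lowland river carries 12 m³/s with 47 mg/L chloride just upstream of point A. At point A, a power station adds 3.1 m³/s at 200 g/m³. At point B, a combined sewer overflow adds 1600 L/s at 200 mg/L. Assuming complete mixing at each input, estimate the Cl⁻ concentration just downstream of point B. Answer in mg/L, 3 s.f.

90.1 mg/L

After input A: C = (12·47 + 3.1·200) / 15.1 = 78.41 mg/L.
1600 L/s = 1.6 m³/s.
After input B: C = (15.1·78.41 + 1.6·200) / 16.7 = 90.06 mg/L.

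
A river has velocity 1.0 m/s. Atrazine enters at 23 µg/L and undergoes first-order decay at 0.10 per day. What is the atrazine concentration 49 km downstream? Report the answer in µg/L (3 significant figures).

21.7 µg/L

Travel time t = 49 km / 1.0 m/s = 4.9e+04/1.0 = 4.9e+04 s = 0.5671 d.
First-order decay: C = 23·exp(−0.10·0.5671) = 23·0.9449 = 21.73 µg/L.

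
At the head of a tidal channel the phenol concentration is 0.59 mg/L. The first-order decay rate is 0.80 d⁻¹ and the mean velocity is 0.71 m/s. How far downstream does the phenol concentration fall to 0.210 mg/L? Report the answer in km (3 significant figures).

From C = C₀·e^(−kt), t = ln(C₀/C)/k = ln(0.59/0.210)/0.80 = 1.033/0.80 = 1.291 d.
Distance = v·t = 0.71 m/s × 1.116e+05 s = 7.921e+04 m = 79.21 km.

79.2 km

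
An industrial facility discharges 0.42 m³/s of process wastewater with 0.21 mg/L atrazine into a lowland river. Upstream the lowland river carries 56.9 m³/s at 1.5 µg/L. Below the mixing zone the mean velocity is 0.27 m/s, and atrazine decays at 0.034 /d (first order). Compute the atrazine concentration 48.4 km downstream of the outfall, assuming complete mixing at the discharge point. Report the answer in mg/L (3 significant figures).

1.5 µg/L = 0.0015 mg/L.
After complete mixing, C₀ = (0.42·0.21 + 56.9·0.0015) / 57.32 = 0.003028 mg/L.
Travel time t = 4.84e+04 m / 0.27 m/s = 1.793e+05 s = 2.075 d.
C = 0.003028·exp(−0.034·2.075) = 0.003028·0.9319 = 0.002822 mg/L.

0.00282 mg/L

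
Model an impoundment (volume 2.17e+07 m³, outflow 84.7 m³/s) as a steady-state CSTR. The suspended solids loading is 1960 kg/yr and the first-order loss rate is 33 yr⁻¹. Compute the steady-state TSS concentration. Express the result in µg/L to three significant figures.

Outflow Q = 84.7 m³/s × 3.156e+07 s/yr = 2.673e+09 m³/yr.
Steady-state CSTR mass balance: W = Q·C + k·V·C, so C = W/(Q + kV).
Q + kV = 2.673e+09 + 33·2.17e+07 = 3.389e+09 m³/yr.
C = 1960/3.389e+09 = 5.783e-07 kg/m³ = 0.0005783 mg/L = 0.5783 µg/L.

0.578 µg/L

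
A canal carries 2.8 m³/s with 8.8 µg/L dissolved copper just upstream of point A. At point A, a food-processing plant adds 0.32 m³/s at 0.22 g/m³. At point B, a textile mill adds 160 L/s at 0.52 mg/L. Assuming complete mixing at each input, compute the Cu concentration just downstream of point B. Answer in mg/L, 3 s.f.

0.0543 mg/L

8.8 µg/L = 0.0088 mg/L.
After input A: C = (2.8·0.0088 + 0.32·0.22) / 3.12 = 0.03046 mg/L.
160 L/s = 0.16 m³/s.
After input B: C = (3.12·0.03046 + 0.16·0.52) / 3.28 = 0.05434 mg/L.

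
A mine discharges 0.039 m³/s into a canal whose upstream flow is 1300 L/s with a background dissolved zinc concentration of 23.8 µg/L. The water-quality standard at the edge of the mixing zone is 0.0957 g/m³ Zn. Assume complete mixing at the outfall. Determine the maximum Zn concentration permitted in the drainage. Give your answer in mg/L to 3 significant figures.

1300 L/s = 1.3 m³/s.
23.8 µg/L = 0.0238 mg/L.
Mass balance: 0.0957·1.339 = 0.039·Cₑ + 1.3·0.0238.
Cₑ = (0.1281 − 0.03094) / 0.039 = 2.492 mg/L.

2.49 mg/L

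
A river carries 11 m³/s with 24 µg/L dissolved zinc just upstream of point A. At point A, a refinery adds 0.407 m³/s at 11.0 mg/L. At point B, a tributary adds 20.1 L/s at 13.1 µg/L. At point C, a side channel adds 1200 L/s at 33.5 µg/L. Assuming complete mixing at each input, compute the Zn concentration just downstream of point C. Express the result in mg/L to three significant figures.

24 µg/L = 0.024 mg/L.
After input A: C = (11·0.024 + 0.407·11) / 11.41 = 0.4156 mg/L.
20.1 L/s = 0.0201 m³/s.
13.1 µg/L = 0.0131 mg/L.
After input B: C = (11.41·0.4156 + 0.0201·0.0131) / 11.43 = 0.4149 mg/L.
1200 L/s = 1.2 m³/s.
33.5 µg/L = 0.0335 mg/L.
After input C: C = (11.43·0.4149 + 1.2·0.0335) / 12.63 = 0.3787 mg/L.

0.379 mg/L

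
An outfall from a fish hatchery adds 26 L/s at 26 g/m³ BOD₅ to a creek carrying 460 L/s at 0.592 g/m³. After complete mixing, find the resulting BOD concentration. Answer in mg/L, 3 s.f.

1.95 mg/L

26 L/s = 0.026 m³/s.
460 L/s = 0.46 m³/s.
Conservation of mass across the mixing zone: C = (0.026·26 + 0.46·0.592) / (0.026 + 0.46) = 0.9483/0.486 = 1.951 mg/L.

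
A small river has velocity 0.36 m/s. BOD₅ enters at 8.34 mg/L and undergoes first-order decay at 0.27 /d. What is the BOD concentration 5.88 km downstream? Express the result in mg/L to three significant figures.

7.92 mg/L

Travel time t = 5.88 km / 0.36 m/s = 5880/0.36 = 1.633e+04 s = 0.189 d.
First-order decay: C = 8.34·exp(−0.27·0.189) = 8.34·0.9502 = 7.925 mg/L.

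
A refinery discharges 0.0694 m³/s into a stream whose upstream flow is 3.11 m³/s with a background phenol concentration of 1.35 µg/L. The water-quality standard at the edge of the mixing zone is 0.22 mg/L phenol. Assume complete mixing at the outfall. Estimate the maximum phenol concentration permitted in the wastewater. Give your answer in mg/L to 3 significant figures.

1.35 µg/L = 0.00135 mg/L.
Mass balance: 0.22·3.179 = 0.0694·Cₑ + 3.11·0.00135.
Cₑ = (0.6995 − 0.004198) / 0.0694 = 10.02 mg/L.

10.0 mg/L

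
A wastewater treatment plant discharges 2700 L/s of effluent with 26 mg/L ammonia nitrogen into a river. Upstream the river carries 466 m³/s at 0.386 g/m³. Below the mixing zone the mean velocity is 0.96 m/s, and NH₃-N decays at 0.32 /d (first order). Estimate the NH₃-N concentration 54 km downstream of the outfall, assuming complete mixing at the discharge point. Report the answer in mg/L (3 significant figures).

0.433 mg/L

2700 L/s = 2.7 m³/s.
After complete mixing, C₀ = (2.7·26 + 466·0.386) / 468.7 = 0.5336 mg/L.
Travel time t = 5.4e+04 m / 0.96 m/s = 5.625e+04 s = 0.651 d.
C = 0.5336·exp(−0.32·0.651) = 0.5336·0.8119 = 0.4332 mg/L.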